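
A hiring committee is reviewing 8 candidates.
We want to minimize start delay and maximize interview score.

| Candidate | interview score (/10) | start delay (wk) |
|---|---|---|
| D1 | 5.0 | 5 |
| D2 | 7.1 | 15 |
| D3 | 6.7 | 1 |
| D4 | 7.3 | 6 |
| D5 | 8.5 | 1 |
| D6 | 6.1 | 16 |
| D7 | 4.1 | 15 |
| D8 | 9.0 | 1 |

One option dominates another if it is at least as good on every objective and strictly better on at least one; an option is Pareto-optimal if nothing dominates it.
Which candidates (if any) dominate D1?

D3: interview score 6.7≥5.0, start delay 1≤5 — dominates D1.
D5: interview score 8.5≥5.0, start delay 1≤5 — dominates D1.
D8: interview score 9.0≥5.0, start delay 1≤5 — dominates D1.
Others (D2, D4, D6, D7) are each worse than D1 on at least one objective.

D3, D5, D8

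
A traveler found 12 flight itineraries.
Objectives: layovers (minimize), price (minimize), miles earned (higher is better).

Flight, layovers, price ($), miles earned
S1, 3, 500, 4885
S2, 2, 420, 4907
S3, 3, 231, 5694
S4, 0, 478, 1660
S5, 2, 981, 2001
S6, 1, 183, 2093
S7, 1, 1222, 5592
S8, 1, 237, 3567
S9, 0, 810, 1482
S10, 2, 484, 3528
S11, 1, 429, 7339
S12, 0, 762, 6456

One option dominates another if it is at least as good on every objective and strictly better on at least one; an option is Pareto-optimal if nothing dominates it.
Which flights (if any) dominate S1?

S2, S3, S11

S2: layovers 2≤3, price 420≤500, miles earned 4907≥4885 — dominates S1.
S3: layovers 3≤3, price 231≤500, miles earned 5694≥4885 — dominates S1.
S11: layovers 1≤3, price 429≤500, miles earned 7339≥4885 — dominates S1.
Others (S4, S5, S6, S7, S8, S9, S10, S12) are each worse than S1 on at least one objective.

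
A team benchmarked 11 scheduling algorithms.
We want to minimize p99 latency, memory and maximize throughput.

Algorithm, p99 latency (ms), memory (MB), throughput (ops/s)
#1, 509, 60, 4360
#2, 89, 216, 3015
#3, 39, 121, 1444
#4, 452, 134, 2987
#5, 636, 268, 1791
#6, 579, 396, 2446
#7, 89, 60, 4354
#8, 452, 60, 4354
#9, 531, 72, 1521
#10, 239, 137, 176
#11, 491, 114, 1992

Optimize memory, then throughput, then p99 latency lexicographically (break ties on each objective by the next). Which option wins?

#1

First minimize memory: best is 60, kept {#1, #7, #8}.
Then maximize throughput: best is 4360, kept {#1}.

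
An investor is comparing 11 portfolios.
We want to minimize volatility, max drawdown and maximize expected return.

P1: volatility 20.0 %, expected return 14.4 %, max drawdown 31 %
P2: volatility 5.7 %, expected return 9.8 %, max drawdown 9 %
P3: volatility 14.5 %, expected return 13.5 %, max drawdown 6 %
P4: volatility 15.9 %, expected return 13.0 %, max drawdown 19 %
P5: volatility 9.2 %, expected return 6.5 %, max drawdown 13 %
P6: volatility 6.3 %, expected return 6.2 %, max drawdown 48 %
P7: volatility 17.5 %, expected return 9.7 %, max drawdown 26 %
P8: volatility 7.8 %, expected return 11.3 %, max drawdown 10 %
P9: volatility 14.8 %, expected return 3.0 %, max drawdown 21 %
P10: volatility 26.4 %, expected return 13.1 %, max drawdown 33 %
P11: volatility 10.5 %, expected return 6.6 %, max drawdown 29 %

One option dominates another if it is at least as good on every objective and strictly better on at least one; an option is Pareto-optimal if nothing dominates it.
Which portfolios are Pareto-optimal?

P1, P2, P3, P8

P1: not dominated (best expected return).
P2: not dominated (best volatility).
P3: not dominated (best max drawdown).
P4: dominated by P3 (volatility 14.5≤15.9, expected return 13.5≥13.0, max drawdown 6≤19).
P5: dominated by P2 (volatility 5.7≤9.2, expected return 9.8≥6.5, max drawdown 9≤13).
P6: dominated by P2 (volatility 5.7≤6.3, expected return 9.8≥6.2, max drawdown 9≤48).
P7: dominated by P2 (volatility 5.7≤17.5, expected return 9.8≥9.7, max drawdown 9≤26).
P8: not dominated.
P9: dominated by P2 (volatility 5.7≤14.8, expected return 9.8≥3.0, max drawdown 9≤21).
P10: dominated by P1 (volatility 20.0≤26.4, expected return 14.4≥13.1, max drawdown 31≤33).
P11: dominated by P2 (volatility 5.7≤10.5, expected return 9.8≥6.6, max drawdown 9≤29).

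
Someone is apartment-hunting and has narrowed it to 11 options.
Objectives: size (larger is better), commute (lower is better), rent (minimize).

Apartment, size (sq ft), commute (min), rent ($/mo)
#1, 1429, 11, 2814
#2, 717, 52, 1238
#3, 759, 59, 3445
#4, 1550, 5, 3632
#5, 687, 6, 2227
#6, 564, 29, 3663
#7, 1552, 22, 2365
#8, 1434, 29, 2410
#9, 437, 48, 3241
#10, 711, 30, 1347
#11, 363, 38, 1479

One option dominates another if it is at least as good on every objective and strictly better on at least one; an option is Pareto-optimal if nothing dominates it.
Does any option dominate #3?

Yes

#1 vs #3: size 1429≥759, commute 11≤59, rent 2814≤3445 — #1 is at least as good on every objective and strictly better on at least one, so #1 dominates #3.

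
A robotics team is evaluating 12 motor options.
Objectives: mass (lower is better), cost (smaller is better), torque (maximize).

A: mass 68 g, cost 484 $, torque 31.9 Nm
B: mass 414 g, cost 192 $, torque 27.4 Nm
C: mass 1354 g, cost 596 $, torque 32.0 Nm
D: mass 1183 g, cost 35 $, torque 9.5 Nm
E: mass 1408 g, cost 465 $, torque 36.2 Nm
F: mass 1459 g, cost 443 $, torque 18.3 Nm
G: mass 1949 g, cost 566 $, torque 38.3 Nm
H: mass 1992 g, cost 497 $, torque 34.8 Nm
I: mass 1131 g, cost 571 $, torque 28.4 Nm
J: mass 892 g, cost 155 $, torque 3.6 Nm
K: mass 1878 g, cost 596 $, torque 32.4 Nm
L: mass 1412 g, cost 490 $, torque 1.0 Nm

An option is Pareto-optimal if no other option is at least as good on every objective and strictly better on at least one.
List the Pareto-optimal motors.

A: not dominated (best mass).
B: not dominated.
C: not dominated.
D: not dominated (best cost).
E: not dominated.
F: dominated by B (mass 414≤1459, cost 192≤443, torque 27.4≥18.3).
G: not dominated (best torque).
H: dominated by E (mass 1408≤1992, cost 465≤497, torque 36.2≥34.8).
I: dominated by A (mass 68≤1131, cost 484≤571, torque 31.9≥28.4).
J: not dominated.
K: dominated by E (mass 1408≤1878, cost 465≤596, torque 36.2≥32.4).
L: dominated by A (mass 68≤1412, cost 484≤490, torque 31.9≥1.0).

A, B, C, D, E, G, J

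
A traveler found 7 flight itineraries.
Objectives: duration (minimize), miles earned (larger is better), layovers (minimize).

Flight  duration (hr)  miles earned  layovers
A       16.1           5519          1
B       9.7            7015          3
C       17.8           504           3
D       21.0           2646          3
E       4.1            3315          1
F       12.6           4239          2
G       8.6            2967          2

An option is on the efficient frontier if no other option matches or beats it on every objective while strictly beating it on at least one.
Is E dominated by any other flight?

No

A: worse on duration (16.1 vs 4.1).
B: worse on duration (9.7 vs 4.1).
C: worse on duration (17.8 vs 4.1).
D: worse on duration (21.0 vs 4.1).
F: worse on duration (12.6 vs 4.1).
G: worse on duration (8.6 vs 4.1).
No option is at least as good as E on every objective and strictly better on one.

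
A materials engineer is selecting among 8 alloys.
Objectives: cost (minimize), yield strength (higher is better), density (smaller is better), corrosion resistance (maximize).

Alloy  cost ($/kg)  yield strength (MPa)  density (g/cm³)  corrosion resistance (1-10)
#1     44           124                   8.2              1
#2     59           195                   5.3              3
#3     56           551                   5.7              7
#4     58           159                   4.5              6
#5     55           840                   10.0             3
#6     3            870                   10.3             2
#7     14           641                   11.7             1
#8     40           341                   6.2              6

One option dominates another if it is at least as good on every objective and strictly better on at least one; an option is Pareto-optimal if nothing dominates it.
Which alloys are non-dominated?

#2, #3, #4, #5, #6, #8

#1: dominated by #8 (cost 40≤44, yield strength 341≥124, density 6.2≤8.2, corrosion resistance 6≥1).
#2: not dominated.
#3: not dominated (best corrosion resistance).
#4: not dominated (best density).
#5: not dominated.
#6: not dominated (best cost).
#7: dominated by #6 (cost 3≤14, yield strength 870≥641, density 10.3≤11.7, corrosion resistance 2≥1).
#8: not dominated.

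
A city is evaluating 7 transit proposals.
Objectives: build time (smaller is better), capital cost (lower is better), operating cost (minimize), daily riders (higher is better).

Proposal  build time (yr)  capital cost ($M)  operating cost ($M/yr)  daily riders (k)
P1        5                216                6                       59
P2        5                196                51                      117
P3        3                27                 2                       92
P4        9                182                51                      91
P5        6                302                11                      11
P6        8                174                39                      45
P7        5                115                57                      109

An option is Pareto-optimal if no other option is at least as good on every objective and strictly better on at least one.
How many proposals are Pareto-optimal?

3

P1: dominated by P3 (build time 3≤5, capital cost 27≤216, operating cost 2≤6, daily riders 92≥59).
P2: not dominated (best daily riders).
P3: not dominated (best build time).
P4: dominated by P3 (build time 3≤9, capital cost 27≤182, operating cost 2≤51, daily riders 92≥91).
P5: dominated by P1 (build time 5≤6, capital cost 216≤302, operating cost 6≤11, daily riders 59≥11).
P6: dominated by P3 (build time 3≤8, capital cost 27≤174, operating cost 2≤39, daily riders 92≥45).
P7: not dominated.
Pareto-optimal: P2, P3, P7 → 3.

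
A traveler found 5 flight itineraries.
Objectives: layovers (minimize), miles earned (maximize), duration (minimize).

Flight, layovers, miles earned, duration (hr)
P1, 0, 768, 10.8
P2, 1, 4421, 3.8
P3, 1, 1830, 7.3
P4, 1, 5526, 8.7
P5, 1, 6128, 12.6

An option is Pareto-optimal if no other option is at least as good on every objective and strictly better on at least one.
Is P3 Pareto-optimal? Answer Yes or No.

No

P2 vs P3: layovers 1≤1, miles earned 4421≥1830, duration 3.8≤7.3 — P2 is at least as good on every objective and strictly better on at least one, so P2 dominates P3.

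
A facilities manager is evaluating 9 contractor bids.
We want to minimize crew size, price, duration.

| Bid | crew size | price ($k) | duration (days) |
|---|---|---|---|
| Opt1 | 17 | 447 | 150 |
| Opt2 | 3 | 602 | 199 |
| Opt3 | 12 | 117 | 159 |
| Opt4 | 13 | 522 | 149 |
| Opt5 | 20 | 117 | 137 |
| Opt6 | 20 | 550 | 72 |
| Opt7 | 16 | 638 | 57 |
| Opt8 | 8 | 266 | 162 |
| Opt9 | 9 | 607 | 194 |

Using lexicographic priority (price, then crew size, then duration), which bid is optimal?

Opt3

First minimize price: best is 117, kept {Opt3, Opt5}.
Then minimize crew size: best is 12, kept {Opt3}.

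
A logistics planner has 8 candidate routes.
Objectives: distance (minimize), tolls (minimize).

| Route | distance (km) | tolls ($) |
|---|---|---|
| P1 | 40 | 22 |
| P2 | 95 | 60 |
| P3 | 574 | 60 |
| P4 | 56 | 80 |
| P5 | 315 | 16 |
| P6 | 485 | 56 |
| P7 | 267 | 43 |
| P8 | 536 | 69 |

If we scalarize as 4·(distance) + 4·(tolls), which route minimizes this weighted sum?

P1

P1: 4·40 + 4·22 = 248
P2: 4·95 + 4·60 = 620
P3: 4·574 + 4·60 = 2536
P4: 4·56 + 4·80 = 544
P5: 4·315 + 4·16 = 1324
P6: 4·485 + 4·56 = 2164
P7: 4·267 + 4·43 = 1240
P8: 4·536 + 4·69 = 2420
Lowest: P1 at 248.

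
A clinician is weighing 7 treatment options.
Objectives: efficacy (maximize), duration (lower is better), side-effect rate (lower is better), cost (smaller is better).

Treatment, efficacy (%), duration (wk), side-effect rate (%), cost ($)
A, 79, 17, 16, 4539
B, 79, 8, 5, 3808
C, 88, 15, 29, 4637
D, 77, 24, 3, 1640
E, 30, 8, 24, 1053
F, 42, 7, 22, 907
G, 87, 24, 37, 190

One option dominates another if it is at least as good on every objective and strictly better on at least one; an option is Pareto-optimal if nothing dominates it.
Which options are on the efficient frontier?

B, C, D, F, G

A: dominated by B (efficacy 79≥79, duration 8≤17, side-effect rate 5≤16, cost 3808≤4539).
B: not dominated.
C: not dominated (best efficacy).
D: not dominated (best side-effect rate).
E: dominated by F (efficacy 42≥30, duration 7≤8, side-effect rate 22≤24, cost 907≤1053).
F: not dominated (best duration).
G: not dominated (best cost).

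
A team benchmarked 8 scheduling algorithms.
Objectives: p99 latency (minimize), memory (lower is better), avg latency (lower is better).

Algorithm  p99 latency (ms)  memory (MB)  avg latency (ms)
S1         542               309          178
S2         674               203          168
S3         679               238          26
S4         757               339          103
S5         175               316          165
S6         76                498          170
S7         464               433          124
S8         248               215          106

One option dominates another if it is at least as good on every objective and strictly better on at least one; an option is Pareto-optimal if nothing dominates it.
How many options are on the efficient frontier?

5

S1: dominated by S8 (p99 latency 248≤542, memory 215≤309, avg latency 106≤178).
S2: not dominated (best memory).
S3: not dominated (best avg latency).
S4: dominated by S3 (p99 latency 679≤757, memory 238≤339, avg latency 26≤103).
S5: not dominated.
S6: not dominated (best p99 latency).
S7: dominated by S8 (p99 latency 248≤464, memory 215≤433, avg latency 106≤124).
S8: not dominated.
Pareto-optimal: S2, S3, S5, S6, S8 → 5.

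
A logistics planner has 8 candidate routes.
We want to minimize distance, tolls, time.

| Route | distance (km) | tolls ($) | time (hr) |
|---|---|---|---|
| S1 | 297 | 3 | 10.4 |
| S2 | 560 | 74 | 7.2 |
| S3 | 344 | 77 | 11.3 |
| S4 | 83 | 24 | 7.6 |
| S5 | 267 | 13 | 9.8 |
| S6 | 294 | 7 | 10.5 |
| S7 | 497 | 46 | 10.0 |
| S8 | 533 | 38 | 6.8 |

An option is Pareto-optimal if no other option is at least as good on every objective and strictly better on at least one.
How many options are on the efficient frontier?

S1: not dominated (best tolls).
S2: dominated by S8 (distance 533≤560, tolls 38≤74, time 6.8≤7.2).
S3: dominated by S1 (distance 297≤344, tolls 3≤77, time 10.4≤11.3).
S4: not dominated (best distance).
S5: not dominated.
S6: not dominated.
S7: dominated by S4 (distance 83≤497, tolls 24≤46, time 7.6≤10.0).
S8: not dominated (best time).
Pareto-optimal: S1, S4, S5, S6, S8 → 5.

5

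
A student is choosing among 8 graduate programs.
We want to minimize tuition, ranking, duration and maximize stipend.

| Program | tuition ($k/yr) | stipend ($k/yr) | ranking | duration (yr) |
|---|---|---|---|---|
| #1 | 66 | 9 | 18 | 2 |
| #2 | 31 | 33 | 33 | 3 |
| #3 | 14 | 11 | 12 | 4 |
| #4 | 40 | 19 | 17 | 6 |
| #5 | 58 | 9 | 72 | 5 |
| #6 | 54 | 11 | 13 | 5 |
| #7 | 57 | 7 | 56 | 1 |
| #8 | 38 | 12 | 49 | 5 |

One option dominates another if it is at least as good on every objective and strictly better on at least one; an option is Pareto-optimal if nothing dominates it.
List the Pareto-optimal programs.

#1: not dominated.
#2: not dominated (best stipend).
#3: not dominated (best tuition).
#4: not dominated.
#5: dominated by #2 (tuition 31≤58, stipend 33≥9, ranking 33≤72, duration 3≤5).
#6: dominated by #3 (tuition 14≤54, stipend 11≥11, ranking 12≤13, duration 4≤5).
#7: not dominated (best duration).
#8: dominated by #2 (tuition 31≤38, stipend 33≥12, ranking 33≤49, duration 3≤5).

#1, #2, #3, #4, #7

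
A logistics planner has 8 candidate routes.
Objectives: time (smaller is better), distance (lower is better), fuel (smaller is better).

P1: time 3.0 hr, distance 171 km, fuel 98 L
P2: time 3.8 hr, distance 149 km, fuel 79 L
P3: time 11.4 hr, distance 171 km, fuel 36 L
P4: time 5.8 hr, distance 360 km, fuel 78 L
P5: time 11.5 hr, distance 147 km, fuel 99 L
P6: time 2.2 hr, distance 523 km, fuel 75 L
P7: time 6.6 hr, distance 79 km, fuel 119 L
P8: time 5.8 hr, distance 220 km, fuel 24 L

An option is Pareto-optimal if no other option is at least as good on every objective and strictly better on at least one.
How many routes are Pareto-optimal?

7

P1: not dominated.
P2: not dominated.
P3: not dominated.
P4: dominated by P8 (time 5.8≤5.8, distance 220≤360, fuel 24≤78).
P5: not dominated.
P6: not dominated (best time).
P7: not dominated (best distance).
P8: not dominated (best fuel).
Pareto-optimal: P1, P2, P3, P5, P6, P7, P8 → 7.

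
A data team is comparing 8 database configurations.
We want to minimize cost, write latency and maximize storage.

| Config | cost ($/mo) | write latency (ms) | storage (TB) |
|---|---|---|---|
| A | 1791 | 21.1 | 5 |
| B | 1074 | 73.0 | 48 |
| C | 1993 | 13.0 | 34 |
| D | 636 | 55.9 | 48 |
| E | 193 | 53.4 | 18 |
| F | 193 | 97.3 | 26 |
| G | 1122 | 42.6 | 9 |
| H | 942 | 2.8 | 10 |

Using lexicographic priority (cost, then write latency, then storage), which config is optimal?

E

First minimize cost: best is 193, kept {E, F}.
Then minimize write latency: best is 53.4, kept {E}.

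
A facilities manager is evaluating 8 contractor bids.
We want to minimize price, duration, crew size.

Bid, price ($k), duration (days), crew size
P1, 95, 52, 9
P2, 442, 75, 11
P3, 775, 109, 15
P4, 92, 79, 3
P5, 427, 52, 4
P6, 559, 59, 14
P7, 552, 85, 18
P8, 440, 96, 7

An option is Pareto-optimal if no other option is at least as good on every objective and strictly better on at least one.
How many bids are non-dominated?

P1: not dominated.
P2: dominated by P1 (price 95≤442, duration 52≤75, crew size 9≤11).
P3: dominated by P1 (price 95≤775, duration 52≤109, crew size 9≤15).
P4: not dominated (best price).
P5: not dominated.
P6: dominated by P1 (price 95≤559, duration 52≤59, crew size 9≤14).
P7: dominated by P1 (price 95≤552, duration 52≤85, crew size 9≤18).
P8: dominated by P4 (price 92≤440, duration 79≤96, crew size 3≤7).
Pareto-optimal: P1, P4, P5 → 3.

3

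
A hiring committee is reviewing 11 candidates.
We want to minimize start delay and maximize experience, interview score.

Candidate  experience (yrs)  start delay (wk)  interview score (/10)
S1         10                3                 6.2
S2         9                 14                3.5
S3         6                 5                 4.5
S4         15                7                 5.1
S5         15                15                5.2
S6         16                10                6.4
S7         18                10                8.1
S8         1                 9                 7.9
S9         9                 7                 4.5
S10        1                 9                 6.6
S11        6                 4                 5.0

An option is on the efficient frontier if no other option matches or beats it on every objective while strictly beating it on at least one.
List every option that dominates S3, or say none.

S1, S11

S1: experience 10≥6, start delay 3≤5, interview score 6.2≥4.5 — dominates S3.
S11: experience 6≥6, start delay 4≤5, interview score 5.0≥4.5 — dominates S3.
Others (S2, S4, S5, S6, S7, S8, S9, S10) are each worse than S3 on at least one objective.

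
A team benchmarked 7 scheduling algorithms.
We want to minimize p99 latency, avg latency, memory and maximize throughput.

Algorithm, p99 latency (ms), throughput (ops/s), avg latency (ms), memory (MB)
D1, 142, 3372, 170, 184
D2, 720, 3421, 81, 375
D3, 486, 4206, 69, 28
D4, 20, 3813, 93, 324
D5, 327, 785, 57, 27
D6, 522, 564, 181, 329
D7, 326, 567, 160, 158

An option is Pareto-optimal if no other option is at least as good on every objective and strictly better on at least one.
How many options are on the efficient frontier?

D1: not dominated.
D2: dominated by D3 (p99 latency 486≤720, throughput 4206≥3421, avg latency 69≤81, memory 28≤375).
D3: not dominated (best throughput).
D4: not dominated (best p99 latency).
D5: not dominated (best avg latency).
D6: dominated by D1 (p99 latency 142≤522, throughput 3372≥564, avg latency 170≤181, memory 184≤329).
D7: not dominated.
Pareto-optimal: D1, D3, D4, D5, D7 → 5.

5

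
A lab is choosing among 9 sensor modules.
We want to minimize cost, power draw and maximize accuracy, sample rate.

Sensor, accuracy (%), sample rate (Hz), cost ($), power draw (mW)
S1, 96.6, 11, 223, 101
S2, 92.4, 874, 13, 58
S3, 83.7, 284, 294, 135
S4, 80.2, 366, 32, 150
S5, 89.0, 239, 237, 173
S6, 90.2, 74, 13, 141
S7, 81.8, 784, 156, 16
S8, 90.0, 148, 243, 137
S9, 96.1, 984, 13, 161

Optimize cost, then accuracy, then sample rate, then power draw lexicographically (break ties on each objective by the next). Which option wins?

S9

First minimize cost: best is 13, kept {S2, S6, S9}.
Then maximize accuracy: best is 96.1, kept {S9}.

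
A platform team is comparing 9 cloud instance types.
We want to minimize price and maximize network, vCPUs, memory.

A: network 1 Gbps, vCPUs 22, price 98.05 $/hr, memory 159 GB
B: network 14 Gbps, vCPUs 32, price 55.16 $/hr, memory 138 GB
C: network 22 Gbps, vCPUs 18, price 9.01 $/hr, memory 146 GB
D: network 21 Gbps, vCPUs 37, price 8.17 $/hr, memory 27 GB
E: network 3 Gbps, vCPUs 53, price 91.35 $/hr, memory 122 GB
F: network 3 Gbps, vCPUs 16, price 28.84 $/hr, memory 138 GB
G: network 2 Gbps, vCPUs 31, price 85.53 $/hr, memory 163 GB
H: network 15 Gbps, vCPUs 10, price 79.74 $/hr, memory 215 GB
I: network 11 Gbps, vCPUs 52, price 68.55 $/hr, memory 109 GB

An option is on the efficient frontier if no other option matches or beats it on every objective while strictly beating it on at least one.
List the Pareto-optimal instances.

A: dominated by G (network 2≥1, vCPUs 31≥22, price 85.53≤98.05, memory 163≥159).
B: not dominated.
C: not dominated (best network).
D: not dominated (best price).
E: not dominated (best vCPUs).
F: dominated by C (network 22≥3, vCPUs 18≥16, price 9.01≤28.84, memory 146≥138).
G: not dominated.
H: not dominated (best memory).
I: not dominated.

B, C, D, E, G, H, I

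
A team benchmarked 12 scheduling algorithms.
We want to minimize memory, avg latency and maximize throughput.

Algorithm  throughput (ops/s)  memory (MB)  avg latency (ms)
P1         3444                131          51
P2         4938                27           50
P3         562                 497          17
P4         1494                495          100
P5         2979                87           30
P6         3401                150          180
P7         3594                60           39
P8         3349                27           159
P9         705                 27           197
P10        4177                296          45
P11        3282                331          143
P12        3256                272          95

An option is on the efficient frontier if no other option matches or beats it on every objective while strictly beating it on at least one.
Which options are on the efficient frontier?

P2, P3, P5, P7, P10

P1: dominated by P2 (throughput 4938≥3444, memory 27≤131, avg latency 50≤51).
P2: not dominated (best throughput).
P3: not dominated (best avg latency).
P4: dominated by P1 (throughput 3444≥1494, memory 131≤495, avg latency 51≤100).
P5: not dominated.
P6: dominated by P1 (throughput 3444≥3401, memory 131≤150, avg latency 51≤180).
P7: not dominated.
P8: dominated by P2 (throughput 4938≥3349, memory 27≤27, avg latency 50≤159).
P9: dominated by P2 (throughput 4938≥705, memory 27≤27, avg latency 50≤197).
P10: not dominated.
P11: dominated by P1 (throughput 3444≥3282, memory 131≤331, avg latency 51≤143).
P12: dominated by P1 (throughput 3444≥3256, memory 131≤272, avg latency 51≤95).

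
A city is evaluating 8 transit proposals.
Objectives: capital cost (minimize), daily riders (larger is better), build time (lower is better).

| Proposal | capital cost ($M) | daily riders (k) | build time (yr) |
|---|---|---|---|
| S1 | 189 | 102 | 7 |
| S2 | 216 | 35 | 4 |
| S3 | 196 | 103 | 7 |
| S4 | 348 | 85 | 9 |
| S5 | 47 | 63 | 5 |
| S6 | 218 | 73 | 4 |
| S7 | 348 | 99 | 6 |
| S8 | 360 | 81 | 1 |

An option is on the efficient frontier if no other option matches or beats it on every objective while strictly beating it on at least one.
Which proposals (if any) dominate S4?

S1, S3, S7

S1: capital cost 189≤348, daily riders 102≥85, build time 7≤9 — dominates S4.
S3: capital cost 196≤348, daily riders 103≥85, build time 7≤9 — dominates S4.
S7: capital cost 348≤348, daily riders 99≥85, build time 6≤9 — dominates S4.
Others (S2, S5, S6, S8) are each worse than S4 on at least one objective.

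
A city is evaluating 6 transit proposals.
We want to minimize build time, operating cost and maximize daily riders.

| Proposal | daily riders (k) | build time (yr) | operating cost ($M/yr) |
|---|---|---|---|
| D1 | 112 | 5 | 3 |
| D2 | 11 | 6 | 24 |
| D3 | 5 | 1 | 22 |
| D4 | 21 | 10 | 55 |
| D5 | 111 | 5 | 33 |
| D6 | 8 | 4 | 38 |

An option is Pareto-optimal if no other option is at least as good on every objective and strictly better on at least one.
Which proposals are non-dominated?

D1, D3, D6

D1: not dominated (best daily riders).
D2: dominated by D1 (daily riders 112≥11, build time 5≤6, operating cost 3≤24).
D3: not dominated (best build time).
D4: dominated by D1 (daily riders 112≥21, build time 5≤10, operating cost 3≤55).
D5: dominated by D1 (daily riders 112≥111, build time 5≤5, operating cost 3≤33).
D6: not dominated.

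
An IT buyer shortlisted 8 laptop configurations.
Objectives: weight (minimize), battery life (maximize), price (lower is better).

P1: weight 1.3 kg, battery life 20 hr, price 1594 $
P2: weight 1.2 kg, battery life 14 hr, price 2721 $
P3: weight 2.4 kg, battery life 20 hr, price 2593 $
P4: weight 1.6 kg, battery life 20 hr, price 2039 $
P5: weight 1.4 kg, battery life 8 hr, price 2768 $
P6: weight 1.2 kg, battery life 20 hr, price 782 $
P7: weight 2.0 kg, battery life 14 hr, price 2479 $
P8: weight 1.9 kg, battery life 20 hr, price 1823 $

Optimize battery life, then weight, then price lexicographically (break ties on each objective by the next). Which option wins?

P6

First maximize battery life: best is 20, kept {P1, P3, P4, P6, P8}.
Then minimize weight: best is 1.2, kept {P6}.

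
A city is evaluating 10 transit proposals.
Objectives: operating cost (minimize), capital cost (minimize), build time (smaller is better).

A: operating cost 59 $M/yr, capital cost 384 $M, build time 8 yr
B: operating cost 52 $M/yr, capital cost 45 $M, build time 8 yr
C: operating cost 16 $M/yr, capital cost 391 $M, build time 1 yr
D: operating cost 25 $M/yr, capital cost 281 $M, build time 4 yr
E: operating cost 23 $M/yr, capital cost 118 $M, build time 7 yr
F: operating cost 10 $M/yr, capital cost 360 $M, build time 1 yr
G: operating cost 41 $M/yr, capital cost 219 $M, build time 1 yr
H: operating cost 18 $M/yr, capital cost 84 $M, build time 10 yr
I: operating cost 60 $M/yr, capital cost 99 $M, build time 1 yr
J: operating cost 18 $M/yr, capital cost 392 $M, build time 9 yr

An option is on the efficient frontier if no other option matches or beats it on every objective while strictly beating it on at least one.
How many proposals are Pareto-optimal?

7

A: dominated by B (operating cost 52≤59, capital cost 45≤384, build time 8≤8).
B: not dominated (best capital cost).
C: dominated by F (operating cost 10≤16, capital cost 360≤391, build time 1≤1).
D: not dominated.
E: not dominated.
F: not dominated (best operating cost).
G: not dominated.
H: not dominated.
I: not dominated.
J: dominated by C (operating cost 16≤18, capital cost 391≤392, build time 1≤9).
Pareto-optimal: B, D, E, F, G, H, I → 7.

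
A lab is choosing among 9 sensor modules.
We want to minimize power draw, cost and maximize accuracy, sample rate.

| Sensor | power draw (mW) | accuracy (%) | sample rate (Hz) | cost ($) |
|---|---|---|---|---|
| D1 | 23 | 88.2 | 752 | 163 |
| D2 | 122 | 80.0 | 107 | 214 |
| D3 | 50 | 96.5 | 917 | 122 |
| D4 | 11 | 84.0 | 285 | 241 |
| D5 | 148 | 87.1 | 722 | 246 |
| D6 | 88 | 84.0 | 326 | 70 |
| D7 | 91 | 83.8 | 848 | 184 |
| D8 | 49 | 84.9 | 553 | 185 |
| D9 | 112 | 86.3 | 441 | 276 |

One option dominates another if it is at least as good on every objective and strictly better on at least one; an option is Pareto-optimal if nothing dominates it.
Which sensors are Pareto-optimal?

D1: not dominated.
D2: dominated by D1 (power draw 23≤122, accuracy 88.2≥80.0, sample rate 752≥107, cost 163≤214).
D3: not dominated (best accuracy).
D4: not dominated (best power draw).
D5: dominated by D1 (power draw 23≤148, accuracy 88.2≥87.1, sample rate 752≥722, cost 163≤246).
D6: not dominated (best cost).
D7: dominated by D3 (power draw 50≤91, accuracy 96.5≥83.8, sample rate 917≥848, cost 122≤184).
D8: dominated by D1 (power draw 23≤49, accuracy 88.2≥84.9, sample rate 752≥553, cost 163≤185).
D9: dominated by D1 (power draw 23≤112, accuracy 88.2≥86.3, sample rate 752≥441, cost 163≤276).

D1, D3, D4, D6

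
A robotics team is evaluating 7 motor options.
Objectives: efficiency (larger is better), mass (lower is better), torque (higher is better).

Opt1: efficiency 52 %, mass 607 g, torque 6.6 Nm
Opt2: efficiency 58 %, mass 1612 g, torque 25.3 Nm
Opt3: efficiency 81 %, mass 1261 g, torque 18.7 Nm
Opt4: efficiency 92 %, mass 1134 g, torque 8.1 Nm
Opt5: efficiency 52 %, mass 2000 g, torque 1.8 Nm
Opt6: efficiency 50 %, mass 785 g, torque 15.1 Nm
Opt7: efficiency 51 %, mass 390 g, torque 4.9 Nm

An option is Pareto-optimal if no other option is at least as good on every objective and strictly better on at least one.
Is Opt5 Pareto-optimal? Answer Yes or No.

No

Opt1 vs Opt5: efficiency 52≥52, mass 607≤2000, torque 6.6≥1.8 — Opt1 is at least as good on every objective and strictly better on at least one, so Opt1 dominates Opt5.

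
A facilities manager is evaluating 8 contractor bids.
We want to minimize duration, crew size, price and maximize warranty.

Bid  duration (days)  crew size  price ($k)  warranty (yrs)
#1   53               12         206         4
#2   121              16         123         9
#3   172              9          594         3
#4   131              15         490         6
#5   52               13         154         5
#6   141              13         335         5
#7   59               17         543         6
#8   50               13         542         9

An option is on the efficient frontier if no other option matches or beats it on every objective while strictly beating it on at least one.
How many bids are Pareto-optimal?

6

#1: not dominated.
#2: not dominated (best price).
#3: not dominated (best crew size).
#4: not dominated.
#5: not dominated.
#6: dominated by #5 (duration 52≤141, crew size 13≤13, price 154≤335, warranty 5≥5).
#7: dominated by #8 (duration 50≤59, crew size 13≤17, price 542≤543, warranty 9≥6).
#8: not dominated (best duration).
Pareto-optimal: #1, #2, #3, #4, #5, #8 → 6.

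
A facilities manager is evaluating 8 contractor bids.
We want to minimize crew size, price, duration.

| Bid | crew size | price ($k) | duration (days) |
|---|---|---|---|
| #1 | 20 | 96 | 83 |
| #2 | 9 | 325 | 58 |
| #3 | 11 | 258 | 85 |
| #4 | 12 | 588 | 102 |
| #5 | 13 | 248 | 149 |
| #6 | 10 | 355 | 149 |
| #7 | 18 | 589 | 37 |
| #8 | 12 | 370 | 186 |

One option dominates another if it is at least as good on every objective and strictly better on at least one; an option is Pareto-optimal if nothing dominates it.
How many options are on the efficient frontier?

5

#1: not dominated (best price).
#2: not dominated (best crew size).
#3: not dominated.
#4: dominated by #2 (crew size 9≤12, price 325≤588, duration 58≤102).
#5: not dominated.
#6: dominated by #2 (crew size 9≤10, price 325≤355, duration 58≤149).
#7: not dominated (best duration).
#8: dominated by #2 (crew size 9≤12, price 325≤370, duration 58≤186).
Pareto-optimal: #1, #2, #3, #5, #7 → 5.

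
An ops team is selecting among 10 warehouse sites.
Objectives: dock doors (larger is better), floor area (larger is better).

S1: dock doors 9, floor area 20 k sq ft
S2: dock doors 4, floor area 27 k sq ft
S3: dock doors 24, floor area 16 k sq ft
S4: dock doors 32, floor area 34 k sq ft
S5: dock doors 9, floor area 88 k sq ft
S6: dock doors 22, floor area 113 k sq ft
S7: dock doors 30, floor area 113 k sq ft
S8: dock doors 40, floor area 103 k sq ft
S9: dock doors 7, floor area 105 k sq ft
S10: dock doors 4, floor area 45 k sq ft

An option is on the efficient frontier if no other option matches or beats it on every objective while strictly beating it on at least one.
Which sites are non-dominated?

S7, S8

S1: dominated by S4 (dock doors 32≥9, floor area 34≥20).
S2: dominated by S4 (dock doors 32≥4, floor area 34≥27).
S3: dominated by S4 (dock doors 32≥24, floor area 34≥16).
S4: dominated by S8 (dock doors 40≥32, floor area 103≥34).
S5: dominated by S6 (dock doors 22≥9, floor area 113≥88).
S6: dominated by S7 (dock doors 30≥22, floor area 113≥113).
S7: not dominated.
S8: not dominated (best dock doors).
S9: dominated by S6 (dock doors 22≥7, floor area 113≥105).
S10: dominated by S5 (dock doors 9≥4, floor area 88≥45).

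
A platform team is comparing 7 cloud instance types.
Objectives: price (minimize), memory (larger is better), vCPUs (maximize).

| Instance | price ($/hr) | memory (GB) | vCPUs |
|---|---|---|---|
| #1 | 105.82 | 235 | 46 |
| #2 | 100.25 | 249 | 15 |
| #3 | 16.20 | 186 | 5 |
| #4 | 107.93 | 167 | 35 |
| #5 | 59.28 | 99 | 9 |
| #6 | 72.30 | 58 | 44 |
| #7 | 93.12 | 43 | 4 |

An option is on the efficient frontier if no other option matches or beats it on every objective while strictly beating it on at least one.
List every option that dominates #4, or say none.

#1: price 105.82≤107.93, memory 235≥167, vCPUs 46≥35 — dominates #4.
Others (#2, #3, #5, #6, #7) are each worse than #4 on at least one objective.

#1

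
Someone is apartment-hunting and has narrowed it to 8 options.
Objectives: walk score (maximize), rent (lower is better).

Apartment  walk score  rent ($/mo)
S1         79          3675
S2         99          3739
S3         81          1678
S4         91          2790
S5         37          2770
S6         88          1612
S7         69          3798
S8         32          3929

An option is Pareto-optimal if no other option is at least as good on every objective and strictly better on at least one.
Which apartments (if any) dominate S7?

S1: walk score 79≥69, rent 3675≤3798 — dominates S7.
S2: walk score 99≥69, rent 3739≤3798 — dominates S7.
S3: walk score 81≥69, rent 1678≤3798 — dominates S7.
S4: walk score 91≥69, rent 2790≤3798 — dominates S7.
S6: walk score 88≥69, rent 1612≤3798 — dominates S7.
Others (S5, S8) are each worse than S7 on at least one objective.

S1, S2, S3, S4, S6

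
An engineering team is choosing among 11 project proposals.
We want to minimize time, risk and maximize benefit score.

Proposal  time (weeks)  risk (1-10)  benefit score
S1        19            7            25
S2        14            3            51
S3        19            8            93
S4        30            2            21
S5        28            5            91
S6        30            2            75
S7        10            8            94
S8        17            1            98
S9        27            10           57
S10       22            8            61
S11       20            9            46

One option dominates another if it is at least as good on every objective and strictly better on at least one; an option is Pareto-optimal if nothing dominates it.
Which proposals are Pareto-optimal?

S2, S7, S8

S1: dominated by S2 (time 14≤19, risk 3≤7, benefit score 51≥25).
S2: not dominated.
S3: dominated by S7 (time 10≤19, risk 8≤8, benefit score 94≥93).
S4: dominated by S6 (time 30≤30, risk 2≤2, benefit score 75≥21).
S5: dominated by S8 (time 17≤28, risk 1≤5, benefit score 98≥91).
S6: dominated by S8 (time 17≤30, risk 1≤2, benefit score 98≥75).
S7: not dominated (best time).
S8: not dominated (best risk).
S9: dominated by S3 (time 19≤27, risk 8≤10, benefit score 93≥57).
S10: dominated by S3 (time 19≤22, risk 8≤8, benefit score 93≥61).
S11: dominated by S2 (time 14≤20, risk 3≤9, benefit score 51≥46).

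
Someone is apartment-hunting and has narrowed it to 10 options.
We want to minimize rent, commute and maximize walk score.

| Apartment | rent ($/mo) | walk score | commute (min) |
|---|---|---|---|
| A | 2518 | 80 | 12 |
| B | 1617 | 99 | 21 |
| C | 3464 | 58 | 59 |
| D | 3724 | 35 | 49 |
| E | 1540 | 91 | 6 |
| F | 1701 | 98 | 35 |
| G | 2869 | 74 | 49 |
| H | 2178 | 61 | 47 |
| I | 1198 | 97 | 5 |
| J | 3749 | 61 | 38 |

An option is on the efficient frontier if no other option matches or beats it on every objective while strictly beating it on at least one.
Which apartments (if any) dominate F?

B: rent 1617≤1701, walk score 99≥98, commute 21≤35 — dominates F.
Others (A, C, D, E, G, H, I, J) are each worse than F on at least one objective.

B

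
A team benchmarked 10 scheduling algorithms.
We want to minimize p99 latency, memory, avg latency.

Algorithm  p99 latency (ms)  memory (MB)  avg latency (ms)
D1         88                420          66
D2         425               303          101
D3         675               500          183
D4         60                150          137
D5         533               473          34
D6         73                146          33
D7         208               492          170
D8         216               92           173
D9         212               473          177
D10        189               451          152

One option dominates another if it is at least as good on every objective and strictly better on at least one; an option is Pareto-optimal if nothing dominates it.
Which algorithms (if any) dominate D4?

D1: worse on p99 latency (88 vs 60).
D2: worse on p99 latency (425 vs 60).
D3: worse on p99 latency (675 vs 60).
D5: worse on p99 latency (533 vs 60).
D6: worse on p99 latency (73 vs 60).
D7: worse on p99 latency (208 vs 60).
D8: worse on p99 latency (216 vs 60).
D9: worse on p99 latency (212 vs 60).
D10: worse on p99 latency (189 vs 60).
No option dominates D4.

none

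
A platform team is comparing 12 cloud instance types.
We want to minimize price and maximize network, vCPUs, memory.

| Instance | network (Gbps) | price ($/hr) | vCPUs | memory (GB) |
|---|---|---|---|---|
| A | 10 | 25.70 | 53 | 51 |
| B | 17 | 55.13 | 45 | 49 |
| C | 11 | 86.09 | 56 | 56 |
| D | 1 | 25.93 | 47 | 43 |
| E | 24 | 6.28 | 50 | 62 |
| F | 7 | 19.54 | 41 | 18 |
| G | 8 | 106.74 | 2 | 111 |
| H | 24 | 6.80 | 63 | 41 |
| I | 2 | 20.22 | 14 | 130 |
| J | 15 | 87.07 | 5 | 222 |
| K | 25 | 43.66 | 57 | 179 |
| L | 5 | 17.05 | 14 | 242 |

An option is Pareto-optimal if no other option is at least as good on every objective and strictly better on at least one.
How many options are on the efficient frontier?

6

A: not dominated.
B: dominated by E (network 24≥17, price 6.28≤55.13, vCPUs 50≥45, memory 62≥49).
C: dominated by K (network 25≥11, price 43.66≤86.09, vCPUs 57≥56, memory 179≥56).
D: dominated by A (network 10≥1, price 25.70≤25.93, vCPUs 53≥47, memory 51≥43).
E: not dominated (best price).
F: dominated by E (network 24≥7, price 6.28≤19.54, vCPUs 50≥41, memory 62≥18).
G: dominated by J (network 15≥8, price 87.07≤106.74, vCPUs 5≥2, memory 222≥111).
H: not dominated (best vCPUs).
I: dominated by L (network 5≥2, price 17.05≤20.22, vCPUs 14≥14, memory 242≥130).
J: not dominated.
K: not dominated (best network).
L: not dominated (best memory).
Pareto-optimal: A, E, H, J, K, L → 6.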